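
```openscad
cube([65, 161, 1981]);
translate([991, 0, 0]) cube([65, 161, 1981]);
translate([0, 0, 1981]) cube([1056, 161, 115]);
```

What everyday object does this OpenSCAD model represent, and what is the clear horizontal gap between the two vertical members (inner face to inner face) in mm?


A door frame. The clear opening width is 926 mm.

Two 1981 mm tall posts with a header on top — a door frame. The left jamb is 65 mm wide at x = 0; the right jamb starts at x = 991. The clear opening is 991 − 65 = 926 mm.


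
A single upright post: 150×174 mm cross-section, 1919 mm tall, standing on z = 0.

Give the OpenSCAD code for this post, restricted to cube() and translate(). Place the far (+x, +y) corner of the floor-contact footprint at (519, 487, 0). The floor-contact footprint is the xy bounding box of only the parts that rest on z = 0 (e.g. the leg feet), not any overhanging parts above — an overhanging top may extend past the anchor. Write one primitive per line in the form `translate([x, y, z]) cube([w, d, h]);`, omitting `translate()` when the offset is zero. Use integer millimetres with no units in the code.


translate([369, 313, 0]) cube([150, 174, 1919]);


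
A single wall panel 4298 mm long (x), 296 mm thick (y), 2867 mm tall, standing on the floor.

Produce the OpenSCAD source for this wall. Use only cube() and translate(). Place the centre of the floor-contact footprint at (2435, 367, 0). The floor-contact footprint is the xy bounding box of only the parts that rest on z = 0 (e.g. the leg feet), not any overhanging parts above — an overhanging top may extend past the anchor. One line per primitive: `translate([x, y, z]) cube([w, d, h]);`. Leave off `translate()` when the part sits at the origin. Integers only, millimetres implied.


translate([286, 219, 0]) cube([4298, 296, 2867]);


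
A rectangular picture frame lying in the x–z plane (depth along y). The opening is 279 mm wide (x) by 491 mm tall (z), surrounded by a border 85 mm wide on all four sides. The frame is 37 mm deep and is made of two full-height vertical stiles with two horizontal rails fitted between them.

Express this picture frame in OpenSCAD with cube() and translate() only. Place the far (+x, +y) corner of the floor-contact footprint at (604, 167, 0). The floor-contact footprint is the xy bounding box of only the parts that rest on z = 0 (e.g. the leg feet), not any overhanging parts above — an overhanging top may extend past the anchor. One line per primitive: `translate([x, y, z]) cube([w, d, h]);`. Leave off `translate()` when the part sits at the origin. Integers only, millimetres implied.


translate([155, 130, 0]) cube([85, 37, 661]);
translate([519, 130, 0]) cube([85, 37, 661]);
translate([240, 130, 0]) cube([279, 37, 85]);
translate([240, 130, 576]) cube([279, 37, 85]);


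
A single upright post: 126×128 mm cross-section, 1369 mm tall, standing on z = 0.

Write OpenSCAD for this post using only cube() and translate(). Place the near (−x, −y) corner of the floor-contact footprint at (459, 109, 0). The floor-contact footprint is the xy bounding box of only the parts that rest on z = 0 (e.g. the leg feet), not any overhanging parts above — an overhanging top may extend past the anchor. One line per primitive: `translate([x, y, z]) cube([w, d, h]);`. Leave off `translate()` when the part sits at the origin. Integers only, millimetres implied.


translate([459, 109, 0]) cube([126, 128, 1369]);


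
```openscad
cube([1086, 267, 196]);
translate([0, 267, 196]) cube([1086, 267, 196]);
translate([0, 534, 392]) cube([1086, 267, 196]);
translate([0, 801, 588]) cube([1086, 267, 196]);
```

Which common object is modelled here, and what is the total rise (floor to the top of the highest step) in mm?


A staircase. The total rise is 784 mm.

4 identical blocks, each offset up and back from the previous — a staircase. Each step is 196 mm tall and there are 4 of them, so the total rise is 4 × 196 = 784 mm.


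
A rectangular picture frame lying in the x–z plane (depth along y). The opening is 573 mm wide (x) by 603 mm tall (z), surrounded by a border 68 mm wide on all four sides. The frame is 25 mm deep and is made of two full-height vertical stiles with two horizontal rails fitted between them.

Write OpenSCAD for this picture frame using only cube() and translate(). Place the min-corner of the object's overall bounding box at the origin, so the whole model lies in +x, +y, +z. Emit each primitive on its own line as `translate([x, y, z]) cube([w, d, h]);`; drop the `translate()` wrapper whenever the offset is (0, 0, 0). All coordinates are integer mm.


cube([68, 25, 739]);
translate([641, 0, 0]) cube([68, 25, 739]);
translate([68, 0, 0]) cube([573, 25, 68]);
translate([68, 0, 671]) cube([573, 25, 68]);


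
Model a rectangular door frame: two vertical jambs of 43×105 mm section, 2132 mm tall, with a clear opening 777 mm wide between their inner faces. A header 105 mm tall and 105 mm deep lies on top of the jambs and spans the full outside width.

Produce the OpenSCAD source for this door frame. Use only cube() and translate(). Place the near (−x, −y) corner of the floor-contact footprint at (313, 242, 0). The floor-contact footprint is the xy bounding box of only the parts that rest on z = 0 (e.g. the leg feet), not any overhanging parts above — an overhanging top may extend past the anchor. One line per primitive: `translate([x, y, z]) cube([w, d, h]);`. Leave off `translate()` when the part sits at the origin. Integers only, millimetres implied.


translate([313, 242, 0]) cube([43, 105, 2132]);
translate([1133, 242, 0]) cube([43, 105, 2132]);
translate([313, 242, 2132]) cube([863, 105, 105]);


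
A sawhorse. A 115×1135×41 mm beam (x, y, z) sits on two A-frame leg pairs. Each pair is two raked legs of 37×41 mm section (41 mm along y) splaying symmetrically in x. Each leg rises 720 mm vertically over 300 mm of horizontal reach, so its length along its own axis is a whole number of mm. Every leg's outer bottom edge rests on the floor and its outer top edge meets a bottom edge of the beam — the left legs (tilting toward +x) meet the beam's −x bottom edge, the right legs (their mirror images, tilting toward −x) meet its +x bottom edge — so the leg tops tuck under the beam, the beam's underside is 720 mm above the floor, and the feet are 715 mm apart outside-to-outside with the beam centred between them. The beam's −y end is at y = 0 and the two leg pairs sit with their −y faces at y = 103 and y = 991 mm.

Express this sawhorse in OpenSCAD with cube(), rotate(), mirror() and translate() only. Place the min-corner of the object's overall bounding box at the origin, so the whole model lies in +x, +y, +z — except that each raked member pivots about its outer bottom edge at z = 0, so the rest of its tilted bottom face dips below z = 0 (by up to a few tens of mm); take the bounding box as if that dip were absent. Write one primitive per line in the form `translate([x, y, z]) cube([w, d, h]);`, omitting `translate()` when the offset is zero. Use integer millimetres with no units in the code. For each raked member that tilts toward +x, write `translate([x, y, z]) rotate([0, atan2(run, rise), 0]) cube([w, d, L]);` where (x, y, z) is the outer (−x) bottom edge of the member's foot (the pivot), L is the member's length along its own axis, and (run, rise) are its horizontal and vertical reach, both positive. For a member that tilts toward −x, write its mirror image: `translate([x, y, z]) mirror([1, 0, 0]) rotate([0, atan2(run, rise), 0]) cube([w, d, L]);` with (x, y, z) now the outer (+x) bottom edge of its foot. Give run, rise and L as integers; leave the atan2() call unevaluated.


translate([300, 0, 720]) cube([115, 1135, 41]);
translate([0, 103, 0]) rotate([0, atan2(300, 720), 0]) cube([37, 41, 780]);
translate([715, 103, 0]) mirror([1, 0, 0]) rotate([0, atan2(300, 720), 0]) cube([37, 41, 780]);
translate([0, 991, 0]) rotate([0, atan2(300, 720), 0]) cube([37, 41, 780]);
translate([715, 991, 0]) mirror([1, 0, 0]) rotate([0, atan2(300, 720), 0]) cube([37, 41, 780]);


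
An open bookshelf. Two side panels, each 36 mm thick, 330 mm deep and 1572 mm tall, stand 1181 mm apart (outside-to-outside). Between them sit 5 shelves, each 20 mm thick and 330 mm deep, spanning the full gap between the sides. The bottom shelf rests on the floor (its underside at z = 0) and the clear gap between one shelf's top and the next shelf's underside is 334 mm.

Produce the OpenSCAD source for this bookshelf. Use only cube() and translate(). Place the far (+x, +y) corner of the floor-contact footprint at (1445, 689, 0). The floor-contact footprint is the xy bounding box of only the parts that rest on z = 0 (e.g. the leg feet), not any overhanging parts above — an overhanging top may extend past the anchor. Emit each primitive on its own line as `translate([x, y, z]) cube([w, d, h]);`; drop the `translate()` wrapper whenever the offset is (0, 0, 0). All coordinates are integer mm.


translate([264, 359, 0]) cube([36, 330, 1572]);
translate([1409, 359, 0]) cube([36, 330, 1572]);
translate([300, 359, 0]) cube([1109, 330, 20]);
translate([300, 359, 354]) cube([1109, 330, 20]);
translate([300, 359, 708]) cube([1109, 330, 20]);
translate([300, 359, 1062]) cube([1109, 330, 20]);
translate([300, 359, 1416]) cube([1109, 330, 20]);


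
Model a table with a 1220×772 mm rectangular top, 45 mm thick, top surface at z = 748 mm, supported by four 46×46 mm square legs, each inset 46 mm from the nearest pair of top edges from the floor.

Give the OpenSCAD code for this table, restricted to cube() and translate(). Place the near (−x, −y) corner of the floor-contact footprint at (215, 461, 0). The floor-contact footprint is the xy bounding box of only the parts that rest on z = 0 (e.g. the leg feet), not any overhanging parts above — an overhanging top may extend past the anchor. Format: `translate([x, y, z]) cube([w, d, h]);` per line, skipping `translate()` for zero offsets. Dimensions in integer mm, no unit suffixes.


// leg_h = 748 - 45 = 703
translate([169, 415, 703]) cube([1220, 772, 45]);
translate([215, 461, 0]) cube([46, 46, 703]);
translate([1297, 461, 0]) cube([46, 46, 703]);
translate([215, 1095, 0]) cube([46, 46, 703]);
translate([1297, 1095, 0]) cube([46, 46, 703]);


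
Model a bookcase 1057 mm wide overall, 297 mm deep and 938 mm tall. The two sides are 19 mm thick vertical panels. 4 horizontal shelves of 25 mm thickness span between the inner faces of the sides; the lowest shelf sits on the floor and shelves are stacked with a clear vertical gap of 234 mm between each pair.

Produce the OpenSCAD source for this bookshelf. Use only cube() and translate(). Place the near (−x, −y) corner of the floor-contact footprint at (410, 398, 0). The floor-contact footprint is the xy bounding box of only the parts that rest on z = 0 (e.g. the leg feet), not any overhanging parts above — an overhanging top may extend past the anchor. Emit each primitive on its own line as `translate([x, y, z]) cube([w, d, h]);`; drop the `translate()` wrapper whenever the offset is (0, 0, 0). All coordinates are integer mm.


translate([410, 398, 0]) cube([19, 297, 938]);
translate([1448, 398, 0]) cube([19, 297, 938]);
translate([429, 398, 0]) cube([1019, 297, 25]);
translate([429, 398, 259]) cube([1019, 297, 25]);
translate([429, 398, 518]) cube([1019, 297, 25]);
translate([429, 398, 777]) cube([1019, 297, 25]);


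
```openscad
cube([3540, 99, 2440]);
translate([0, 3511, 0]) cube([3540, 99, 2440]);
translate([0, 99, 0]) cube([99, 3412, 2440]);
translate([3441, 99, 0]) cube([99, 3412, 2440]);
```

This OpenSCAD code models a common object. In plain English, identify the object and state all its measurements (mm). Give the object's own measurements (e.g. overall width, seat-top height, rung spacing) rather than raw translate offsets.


The wall frame of a small rectangular building: four walls, each 2440 mm tall and 99 mm thick, enclosing a footprint 3540 mm (x) by 3610 mm (y) outside-to-outside, with no floor or roof. The front and back walls (the −y and +y sides) span the full width; the two side walls fit between them.


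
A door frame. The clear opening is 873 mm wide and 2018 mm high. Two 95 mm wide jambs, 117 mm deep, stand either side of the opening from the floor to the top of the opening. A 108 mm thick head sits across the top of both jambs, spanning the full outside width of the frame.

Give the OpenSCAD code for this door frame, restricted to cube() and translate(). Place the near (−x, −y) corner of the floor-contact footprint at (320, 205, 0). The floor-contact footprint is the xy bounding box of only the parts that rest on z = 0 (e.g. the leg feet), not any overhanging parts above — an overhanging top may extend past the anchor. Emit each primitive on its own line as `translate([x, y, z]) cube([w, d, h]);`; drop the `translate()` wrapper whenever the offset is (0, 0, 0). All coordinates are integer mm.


translate([320, 205, 0]) cube([95, 117, 2018]);
translate([1288, 205, 0]) cube([95, 117, 2018]);
translate([320, 205, 2018]) cube([1063, 117, 108]);


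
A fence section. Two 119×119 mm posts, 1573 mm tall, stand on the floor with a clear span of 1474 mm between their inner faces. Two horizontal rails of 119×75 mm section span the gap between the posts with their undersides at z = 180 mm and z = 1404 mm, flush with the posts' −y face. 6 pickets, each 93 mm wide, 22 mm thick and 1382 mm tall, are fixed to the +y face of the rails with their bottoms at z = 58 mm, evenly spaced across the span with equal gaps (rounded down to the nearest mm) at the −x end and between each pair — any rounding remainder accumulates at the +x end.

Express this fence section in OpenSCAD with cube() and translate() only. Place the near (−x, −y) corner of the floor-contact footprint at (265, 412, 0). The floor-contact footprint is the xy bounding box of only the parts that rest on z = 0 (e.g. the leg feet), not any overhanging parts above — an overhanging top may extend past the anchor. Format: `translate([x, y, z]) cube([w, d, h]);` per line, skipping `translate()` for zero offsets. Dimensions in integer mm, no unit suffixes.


translate([265, 412, 0]) cube([119, 119, 1573]);
translate([1858, 412, 0]) cube([119, 119, 1573]);
translate([384, 412, 180]) cube([1474, 119, 75]);
translate([384, 412, 1404]) cube([1474, 119, 75]);
translate([514, 531, 58]) cube([93, 22, 1382]);
translate([737, 531, 58]) cube([93, 22, 1382]);
translate([960, 531, 58]) cube([93, 22, 1382]);
translate([1183, 531, 58]) cube([93, 22, 1382]);
translate([1406, 531, 58]) cube([93, 22, 1382]);
translate([1629, 531, 58]) cube([93, 22, 1382]);


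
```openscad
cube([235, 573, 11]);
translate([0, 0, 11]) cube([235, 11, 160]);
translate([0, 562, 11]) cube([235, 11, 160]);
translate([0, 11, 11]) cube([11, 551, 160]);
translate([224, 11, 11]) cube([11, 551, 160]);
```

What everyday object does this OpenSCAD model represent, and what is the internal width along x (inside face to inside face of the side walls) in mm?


An open box. The internal width is 213 mm.

A 235×573 base slab with four walls standing on it — an open box. The base is 235 mm wide and the walls are 11 mm thick, so the internal width is 235 − 2 × 11 = 213 mm.


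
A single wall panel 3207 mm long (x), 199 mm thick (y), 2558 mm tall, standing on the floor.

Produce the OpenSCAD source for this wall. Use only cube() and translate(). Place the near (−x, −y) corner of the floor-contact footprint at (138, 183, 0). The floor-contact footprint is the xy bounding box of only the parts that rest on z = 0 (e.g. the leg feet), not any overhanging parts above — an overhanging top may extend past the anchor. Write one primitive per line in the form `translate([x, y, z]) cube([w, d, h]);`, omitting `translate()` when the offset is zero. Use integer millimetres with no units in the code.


translate([138, 183, 0]) cube([3207, 199, 2558]);


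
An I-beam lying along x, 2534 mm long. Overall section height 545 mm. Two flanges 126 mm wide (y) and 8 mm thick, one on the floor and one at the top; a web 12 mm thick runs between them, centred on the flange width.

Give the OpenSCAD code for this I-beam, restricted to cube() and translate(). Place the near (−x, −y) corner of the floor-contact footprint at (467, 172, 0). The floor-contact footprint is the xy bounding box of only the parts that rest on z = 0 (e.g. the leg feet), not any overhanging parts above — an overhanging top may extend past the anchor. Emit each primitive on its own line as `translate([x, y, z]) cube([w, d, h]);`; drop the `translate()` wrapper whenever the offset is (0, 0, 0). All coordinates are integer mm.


translate([467, 172, 0]) cube([2534, 126, 8]);
translate([467, 229, 8]) cube([2534, 12, 529]);
translate([467, 172, 537]) cube([2534, 126, 8]);


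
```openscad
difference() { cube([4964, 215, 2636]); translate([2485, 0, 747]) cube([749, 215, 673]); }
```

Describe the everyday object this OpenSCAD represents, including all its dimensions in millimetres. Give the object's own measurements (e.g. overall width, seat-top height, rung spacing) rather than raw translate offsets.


A wall 4964 mm long (x), 215 mm thick (y), 2636 mm tall, with a rectangular window opening cut through it. The opening is 749 mm wide and 673 mm tall; its sill is at z = 747 mm and its near (−x) edge is 2485 mm from the wall's −x end. The opening passes through the full wall thickness.


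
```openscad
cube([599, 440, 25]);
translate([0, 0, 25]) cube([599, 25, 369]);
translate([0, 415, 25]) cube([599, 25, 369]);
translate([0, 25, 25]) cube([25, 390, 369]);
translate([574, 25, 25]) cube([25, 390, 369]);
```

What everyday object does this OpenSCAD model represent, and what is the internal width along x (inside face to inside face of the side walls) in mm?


An open box. The internal width is 549 mm.

A 599×440 base slab with four walls standing on it — an open box. The base is 599 mm wide and the walls are 25 mm thick, so the internal width is 599 − 2 × 25 = 549 mm.


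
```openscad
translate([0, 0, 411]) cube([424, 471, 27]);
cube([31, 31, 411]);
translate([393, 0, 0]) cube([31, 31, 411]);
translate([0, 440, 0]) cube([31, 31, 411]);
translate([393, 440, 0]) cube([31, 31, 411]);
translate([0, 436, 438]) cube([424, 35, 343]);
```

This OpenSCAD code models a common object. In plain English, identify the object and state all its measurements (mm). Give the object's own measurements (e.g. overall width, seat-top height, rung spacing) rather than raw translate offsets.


A chair. The seat is a 424×471×27 mm slab with its top at z = 438 mm, on four 31×31 mm corner legs (flush with the seat edges, standing on z = 0). A flat backrest 35 mm thick, 343 mm tall, spans the full seat width and rises from the seat top along its +y edge, rear face flush with the rear of the seat.


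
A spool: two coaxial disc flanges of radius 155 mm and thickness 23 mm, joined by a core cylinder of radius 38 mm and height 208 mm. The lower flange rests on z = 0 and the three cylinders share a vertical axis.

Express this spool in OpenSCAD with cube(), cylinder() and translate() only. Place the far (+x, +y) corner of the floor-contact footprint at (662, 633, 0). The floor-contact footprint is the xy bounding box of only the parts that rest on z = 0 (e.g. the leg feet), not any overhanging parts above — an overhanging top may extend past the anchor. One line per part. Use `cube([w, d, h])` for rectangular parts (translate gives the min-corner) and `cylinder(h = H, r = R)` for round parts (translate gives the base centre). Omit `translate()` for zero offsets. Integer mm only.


translate([507, 478, 0]) cylinder(h = 23, r = 155);
translate([507, 478, 23]) cylinder(h = 208, r = 38);
translate([507, 478, 231]) cylinder(h = 23, r = 155);


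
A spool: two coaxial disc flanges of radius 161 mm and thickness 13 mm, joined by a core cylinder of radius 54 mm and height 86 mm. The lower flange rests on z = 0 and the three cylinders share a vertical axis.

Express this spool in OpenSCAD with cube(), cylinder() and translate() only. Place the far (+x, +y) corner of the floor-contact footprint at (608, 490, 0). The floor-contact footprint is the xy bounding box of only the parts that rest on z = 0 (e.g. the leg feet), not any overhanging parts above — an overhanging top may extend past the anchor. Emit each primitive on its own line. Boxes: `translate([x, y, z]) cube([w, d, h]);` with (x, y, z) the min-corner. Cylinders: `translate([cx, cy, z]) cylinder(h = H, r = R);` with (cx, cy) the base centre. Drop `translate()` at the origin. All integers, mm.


translate([447, 329, 0]) cylinder(h = 13, r = 161);
translate([447, 329, 13]) cylinder(h = 86, r = 54);
translate([447, 329, 99]) cylinder(h = 13, r = 161);


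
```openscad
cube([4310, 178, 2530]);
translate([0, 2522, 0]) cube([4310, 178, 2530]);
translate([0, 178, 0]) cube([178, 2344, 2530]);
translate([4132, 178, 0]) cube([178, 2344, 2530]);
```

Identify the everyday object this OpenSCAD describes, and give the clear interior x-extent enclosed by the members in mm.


A house (or room) frame. The interior width is 3954 mm.

Four 2530 mm walls enclosing a rectangle with no floor or roof — a room or house frame. Outside width is 4310 mm and wall thickness is 178 mm, so the interior width is 4310 − 2 × 178 = 3954 mm.


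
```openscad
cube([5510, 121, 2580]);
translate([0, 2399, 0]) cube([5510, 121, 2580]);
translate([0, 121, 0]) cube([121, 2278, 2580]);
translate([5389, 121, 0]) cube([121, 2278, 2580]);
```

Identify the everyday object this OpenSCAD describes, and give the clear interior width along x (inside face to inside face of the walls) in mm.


A house (or room) frame. The interior width is 5268 mm.

Four 2580 mm walls enclosing a rectangle with no floor or roof — a room or house frame. Outside width is 5510 mm and wall thickness is 121 mm, so the interior width is 5510 − 2 × 121 = 5268 mm.


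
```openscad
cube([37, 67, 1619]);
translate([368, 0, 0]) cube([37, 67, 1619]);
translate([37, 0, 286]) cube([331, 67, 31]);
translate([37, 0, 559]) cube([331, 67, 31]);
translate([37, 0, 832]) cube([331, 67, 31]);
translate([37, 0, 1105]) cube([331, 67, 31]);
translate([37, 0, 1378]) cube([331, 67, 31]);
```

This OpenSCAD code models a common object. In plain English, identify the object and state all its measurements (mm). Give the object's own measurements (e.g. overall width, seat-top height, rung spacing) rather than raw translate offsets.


A straight ladder. Two 37×67 mm vertical rails, 1619 mm tall, stand 405 mm apart (outside-to-outside) with their front faces coplanar on the −y side. 5 rungs, each 67 mm deep and 31 mm tall, span between the inner faces of the rails, front faces flush with the rails. The lowest rung's underside is at z = 286 mm and rungs are spaced 273 mm apart (underside to underside).


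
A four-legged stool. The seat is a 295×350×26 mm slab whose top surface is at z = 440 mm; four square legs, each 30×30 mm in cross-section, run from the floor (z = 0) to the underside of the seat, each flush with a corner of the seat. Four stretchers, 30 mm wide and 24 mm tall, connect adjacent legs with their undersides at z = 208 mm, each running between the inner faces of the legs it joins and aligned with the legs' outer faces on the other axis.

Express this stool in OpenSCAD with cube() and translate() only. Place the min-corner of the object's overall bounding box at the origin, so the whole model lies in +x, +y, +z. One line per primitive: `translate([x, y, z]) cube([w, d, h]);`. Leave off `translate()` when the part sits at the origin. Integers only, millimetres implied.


// leg_h = 440 - 26 = 414
// stretcher span = 295 - 2*30 = 235
translate([0, 0, 414]) cube([295, 350, 26]);
cube([30, 30, 414]);
translate([265, 0, 0]) cube([30, 30, 414]);
translate([0, 320, 0]) cube([30, 30, 414]);
translate([265, 320, 0]) cube([30, 30, 414]);
translate([30, 0, 208]) cube([235, 30, 24]);
translate([30, 320, 208]) cube([235, 30, 24]);
translate([0, 30, 208]) cube([30, 290, 24]);
translate([265, 30, 208]) cube([30, 290, 24]);


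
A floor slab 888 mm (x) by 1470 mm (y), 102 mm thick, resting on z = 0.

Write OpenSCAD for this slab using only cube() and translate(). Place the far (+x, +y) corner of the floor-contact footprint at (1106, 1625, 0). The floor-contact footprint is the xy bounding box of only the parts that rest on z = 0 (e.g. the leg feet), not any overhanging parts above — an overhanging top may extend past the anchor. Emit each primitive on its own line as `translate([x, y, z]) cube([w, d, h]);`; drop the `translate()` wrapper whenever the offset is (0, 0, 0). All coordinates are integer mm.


translate([218, 155, 0]) cube([888, 1470, 102]);


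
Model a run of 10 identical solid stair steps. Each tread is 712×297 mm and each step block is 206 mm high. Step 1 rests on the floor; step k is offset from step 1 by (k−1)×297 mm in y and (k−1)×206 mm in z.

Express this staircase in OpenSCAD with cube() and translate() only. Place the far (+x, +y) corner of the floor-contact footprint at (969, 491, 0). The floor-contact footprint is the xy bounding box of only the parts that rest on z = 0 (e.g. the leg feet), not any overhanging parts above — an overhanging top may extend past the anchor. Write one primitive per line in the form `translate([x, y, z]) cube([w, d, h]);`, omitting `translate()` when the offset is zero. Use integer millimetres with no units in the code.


translate([257, 194, 0]) cube([712, 297, 206]);
translate([257, 491, 206]) cube([712, 297, 206]);
translate([257, 788, 412]) cube([712, 297, 206]);
translate([257, 1085, 618]) cube([712, 297, 206]);
translate([257, 1382, 824]) cube([712, 297, 206]);
translate([257, 1679, 1030]) cube([712, 297, 206]);
translate([257, 1976, 1236]) cube([712, 297, 206]);
translate([257, 2273, 1442]) cube([712, 297, 206]);
translate([257, 2570, 1648]) cube([712, 297, 206]);
translate([257, 2867, 1854]) cube([712, 297, 206]);


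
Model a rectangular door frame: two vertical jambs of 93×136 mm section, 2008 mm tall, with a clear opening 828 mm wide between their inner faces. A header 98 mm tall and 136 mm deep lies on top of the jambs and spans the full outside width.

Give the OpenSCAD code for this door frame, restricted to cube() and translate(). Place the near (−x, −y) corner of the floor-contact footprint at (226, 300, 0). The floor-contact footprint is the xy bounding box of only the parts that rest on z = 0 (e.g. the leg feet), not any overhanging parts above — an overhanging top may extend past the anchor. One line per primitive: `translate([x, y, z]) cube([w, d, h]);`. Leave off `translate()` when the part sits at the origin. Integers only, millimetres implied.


translate([226, 300, 0]) cube([93, 136, 2008]);
translate([1147, 300, 0]) cube([93, 136, 2008]);
translate([226, 300, 2008]) cube([1014, 136, 98]);


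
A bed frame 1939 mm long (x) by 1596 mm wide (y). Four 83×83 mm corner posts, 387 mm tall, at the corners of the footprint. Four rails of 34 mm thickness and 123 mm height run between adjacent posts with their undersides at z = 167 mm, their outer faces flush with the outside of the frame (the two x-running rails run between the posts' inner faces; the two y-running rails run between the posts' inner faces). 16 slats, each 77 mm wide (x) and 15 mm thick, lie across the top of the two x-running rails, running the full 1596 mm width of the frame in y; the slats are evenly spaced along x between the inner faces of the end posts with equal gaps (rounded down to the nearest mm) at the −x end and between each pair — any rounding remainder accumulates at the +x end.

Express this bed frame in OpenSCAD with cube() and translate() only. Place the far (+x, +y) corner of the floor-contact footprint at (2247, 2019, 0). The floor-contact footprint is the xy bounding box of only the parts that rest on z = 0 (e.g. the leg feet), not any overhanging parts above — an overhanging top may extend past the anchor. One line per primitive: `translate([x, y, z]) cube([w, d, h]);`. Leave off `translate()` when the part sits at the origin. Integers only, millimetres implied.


translate([308, 423, 0]) cube([83, 83, 387]);
translate([308, 1936, 0]) cube([83, 83, 387]);
translate([2164, 423, 0]) cube([83, 83, 387]);
translate([2164, 1936, 0]) cube([83, 83, 387]);
translate([391, 423, 167]) cube([1773, 34, 123]);
translate([391, 1985, 167]) cube([1773, 34, 123]);
translate([308, 506, 167]) cube([34, 1430, 123]);
translate([2213, 506, 167]) cube([34, 1430, 123]);
translate([422, 423, 290]) cube([77, 1596, 15]);
translate([530, 423, 290]) cube([77, 1596, 15]);
translate([638, 423, 290]) cube([77, 1596, 15]);
translate([746, 423, 290]) cube([77, 1596, 15]);
translate([854, 423, 290]) cube([77, 1596, 15]);
translate([962, 423, 290]) cube([77, 1596, 15]);
translate([1070, 423, 290]) cube([77, 1596, 15]);
translate([1178, 423, 290]) cube([77, 1596, 15]);
translate([1286, 423, 290]) cube([77, 1596, 15]);
translate([1394, 423, 290]) cube([77, 1596, 15]);
translate([1502, 423, 290]) cube([77, 1596, 15]);
translate([1610, 423, 290]) cube([77, 1596, 15]);
translate([1718, 423, 290]) cube([77, 1596, 15]);
translate([1826, 423, 290]) cube([77, 1596, 15]);
translate([1934, 423, 290]) cube([77, 1596, 15]);
translate([2042, 423, 290]) cube([77, 1596, 15]);


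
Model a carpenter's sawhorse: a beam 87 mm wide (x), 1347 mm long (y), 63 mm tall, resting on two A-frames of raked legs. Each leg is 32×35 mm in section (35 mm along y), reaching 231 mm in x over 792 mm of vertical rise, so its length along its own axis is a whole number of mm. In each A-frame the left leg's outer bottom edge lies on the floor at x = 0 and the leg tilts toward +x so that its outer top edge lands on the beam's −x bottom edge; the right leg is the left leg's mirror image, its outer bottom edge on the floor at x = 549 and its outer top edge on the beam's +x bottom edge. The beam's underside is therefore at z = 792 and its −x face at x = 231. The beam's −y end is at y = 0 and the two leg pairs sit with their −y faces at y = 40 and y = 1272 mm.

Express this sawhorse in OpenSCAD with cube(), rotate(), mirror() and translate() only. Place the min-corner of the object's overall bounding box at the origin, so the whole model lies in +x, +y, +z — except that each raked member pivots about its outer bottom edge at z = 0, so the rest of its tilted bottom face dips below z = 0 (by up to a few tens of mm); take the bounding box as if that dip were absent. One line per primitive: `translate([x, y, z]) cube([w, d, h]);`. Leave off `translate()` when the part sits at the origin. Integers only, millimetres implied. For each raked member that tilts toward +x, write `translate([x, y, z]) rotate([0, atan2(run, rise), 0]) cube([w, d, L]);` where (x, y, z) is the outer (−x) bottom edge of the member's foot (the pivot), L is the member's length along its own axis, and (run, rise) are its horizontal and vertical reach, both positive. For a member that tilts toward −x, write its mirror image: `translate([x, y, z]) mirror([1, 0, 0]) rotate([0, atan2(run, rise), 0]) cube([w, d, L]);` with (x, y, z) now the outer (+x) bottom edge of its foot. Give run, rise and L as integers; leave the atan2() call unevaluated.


translate([231, 0, 792]) cube([87, 1347, 63]);
translate([0, 40, 0]) rotate([0, atan2(231, 792), 0]) cube([32, 35, 825]);
translate([549, 40, 0]) mirror([1, 0, 0]) rotate([0, atan2(231, 792), 0]) cube([32, 35, 825]);
translate([0, 1272, 0]) rotate([0, atan2(231, 792), 0]) cube([32, 35, 825]);
translate([549, 1272, 0]) mirror([1, 0, 0]) rotate([0, atan2(231, 792), 0]) cube([32, 35, 825]);


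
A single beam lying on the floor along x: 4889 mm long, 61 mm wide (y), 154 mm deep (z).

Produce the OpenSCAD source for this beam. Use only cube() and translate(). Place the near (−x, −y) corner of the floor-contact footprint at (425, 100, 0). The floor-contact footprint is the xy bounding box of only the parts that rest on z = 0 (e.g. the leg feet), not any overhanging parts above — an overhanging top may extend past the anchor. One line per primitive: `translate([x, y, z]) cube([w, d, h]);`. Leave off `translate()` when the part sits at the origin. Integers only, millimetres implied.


translate([425, 100, 0]) cube([4889, 61, 154]);


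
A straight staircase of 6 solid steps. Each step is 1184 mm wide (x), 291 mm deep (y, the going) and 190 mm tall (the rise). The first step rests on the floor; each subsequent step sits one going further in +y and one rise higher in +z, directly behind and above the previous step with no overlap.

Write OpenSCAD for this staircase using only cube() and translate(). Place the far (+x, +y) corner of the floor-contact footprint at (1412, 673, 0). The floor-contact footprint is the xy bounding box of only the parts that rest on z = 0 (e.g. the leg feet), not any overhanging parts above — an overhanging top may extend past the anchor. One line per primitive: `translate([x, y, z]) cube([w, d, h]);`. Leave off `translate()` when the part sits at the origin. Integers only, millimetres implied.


translate([228, 382, 0]) cube([1184, 291, 190]);
translate([228, 673, 190]) cube([1184, 291, 190]);
translate([228, 964, 380]) cube([1184, 291, 190]);
translate([228, 1255, 570]) cube([1184, 291, 190]);
translate([228, 1546, 760]) cube([1184, 291, 190]);
translate([228, 1837, 950]) cube([1184, 291, 190]);


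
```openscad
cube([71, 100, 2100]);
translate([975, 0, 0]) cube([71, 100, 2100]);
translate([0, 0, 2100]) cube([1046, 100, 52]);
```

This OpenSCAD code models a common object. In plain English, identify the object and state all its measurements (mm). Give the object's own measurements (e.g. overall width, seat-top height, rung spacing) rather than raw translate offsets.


A door frame. The clear opening is 904 mm wide and 2100 mm high. Two 71 mm wide jambs, 100 mm deep, stand either side of the opening from the floor to the top of the opening. A 52 mm thick head sits across the top of both jambs, spanning the full outside width of the frame.


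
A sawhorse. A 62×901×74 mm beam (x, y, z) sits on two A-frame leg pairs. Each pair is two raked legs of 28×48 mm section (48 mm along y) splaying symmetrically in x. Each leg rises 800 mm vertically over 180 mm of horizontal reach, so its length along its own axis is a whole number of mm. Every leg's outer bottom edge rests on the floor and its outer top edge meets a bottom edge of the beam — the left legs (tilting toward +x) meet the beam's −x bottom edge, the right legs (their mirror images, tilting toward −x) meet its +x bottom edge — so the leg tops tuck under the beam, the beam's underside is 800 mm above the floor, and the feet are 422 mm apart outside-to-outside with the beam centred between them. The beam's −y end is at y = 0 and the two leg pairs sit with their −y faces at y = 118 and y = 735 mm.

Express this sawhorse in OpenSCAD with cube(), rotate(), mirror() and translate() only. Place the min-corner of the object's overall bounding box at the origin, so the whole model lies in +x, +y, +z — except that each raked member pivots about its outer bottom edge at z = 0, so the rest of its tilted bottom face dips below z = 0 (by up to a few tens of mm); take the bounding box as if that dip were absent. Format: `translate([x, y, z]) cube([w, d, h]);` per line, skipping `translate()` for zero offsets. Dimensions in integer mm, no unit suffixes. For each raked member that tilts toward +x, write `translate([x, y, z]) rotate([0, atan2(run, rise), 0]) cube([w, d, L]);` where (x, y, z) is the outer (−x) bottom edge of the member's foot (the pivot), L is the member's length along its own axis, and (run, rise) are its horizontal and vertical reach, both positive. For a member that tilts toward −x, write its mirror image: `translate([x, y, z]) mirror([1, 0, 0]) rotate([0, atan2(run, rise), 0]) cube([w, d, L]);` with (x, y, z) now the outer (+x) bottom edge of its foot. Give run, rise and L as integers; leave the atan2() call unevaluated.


translate([180, 0, 800]) cube([62, 901, 74]);
translate([0, 118, 0]) rotate([0, atan2(180, 800), 0]) cube([28, 48, 820]);
translate([422, 118, 0]) mirror([1, 0, 0]) rotate([0, atan2(180, 800), 0]) cube([28, 48, 820]);
translate([0, 735, 0]) rotate([0, atan2(180, 800), 0]) cube([28, 48, 820]);
translate([422, 735, 0]) mirror([1, 0, 0]) rotate([0, atan2(180, 800), 0]) cube([28, 48, 820]);


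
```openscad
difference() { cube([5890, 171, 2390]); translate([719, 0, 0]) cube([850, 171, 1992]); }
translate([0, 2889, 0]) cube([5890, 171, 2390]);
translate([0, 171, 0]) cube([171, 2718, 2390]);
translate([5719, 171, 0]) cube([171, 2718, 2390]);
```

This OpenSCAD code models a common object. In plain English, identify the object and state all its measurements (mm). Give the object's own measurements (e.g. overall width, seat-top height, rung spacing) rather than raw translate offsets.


A single room: four walls, each 2390 mm tall and 171 mm thick, enclosing an outside footprint 5890×3060 mm (x × y), no floor or roof. The front and back walls (−y and +y sides) run the full x-width; the side walls fit between their inner faces. A door opening 850 mm wide and 1992 mm tall is cut through the front wall from the floor up, its −x edge 719 mm from the wall's −x end.


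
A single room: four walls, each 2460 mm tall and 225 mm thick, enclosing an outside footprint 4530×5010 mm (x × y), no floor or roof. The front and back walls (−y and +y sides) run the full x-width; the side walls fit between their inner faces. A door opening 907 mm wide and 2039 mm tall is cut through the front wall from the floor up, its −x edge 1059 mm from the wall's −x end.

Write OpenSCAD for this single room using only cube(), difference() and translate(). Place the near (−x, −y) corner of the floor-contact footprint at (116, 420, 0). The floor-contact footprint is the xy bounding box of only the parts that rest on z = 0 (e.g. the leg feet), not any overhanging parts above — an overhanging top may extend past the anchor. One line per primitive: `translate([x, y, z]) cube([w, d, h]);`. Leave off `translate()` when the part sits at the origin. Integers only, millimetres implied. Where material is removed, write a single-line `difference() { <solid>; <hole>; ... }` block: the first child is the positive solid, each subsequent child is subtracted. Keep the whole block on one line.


difference() { translate([116, 420, 0]) cube([4530, 225, 2460]); translate([1175, 420, 0]) cube([907, 225, 2039]); }
translate([116, 5205, 0]) cube([4530, 225, 2460]);
translate([116, 645, 0]) cube([225, 4560, 2460]);
translate([4421, 645, 0]) cube([225, 4560, 2460]);


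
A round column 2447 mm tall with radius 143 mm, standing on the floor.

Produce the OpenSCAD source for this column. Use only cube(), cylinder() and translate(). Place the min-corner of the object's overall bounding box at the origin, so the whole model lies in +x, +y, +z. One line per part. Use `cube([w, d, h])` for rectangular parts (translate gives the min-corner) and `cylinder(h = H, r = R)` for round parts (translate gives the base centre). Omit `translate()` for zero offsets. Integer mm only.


translate([143, 143, 0]) cylinder(h = 2447, r = 143);


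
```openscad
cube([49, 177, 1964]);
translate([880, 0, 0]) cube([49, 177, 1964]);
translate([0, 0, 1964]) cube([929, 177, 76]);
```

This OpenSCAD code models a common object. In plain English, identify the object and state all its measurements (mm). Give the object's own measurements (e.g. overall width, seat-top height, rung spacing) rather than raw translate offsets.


A door frame. The clear opening is 831 mm wide and 1964 mm high. Two 49 mm wide jambs, 177 mm deep, stand either side of the opening from the floor to the top of the opening. A 76 mm thick head sits across the top of both jambs, spanning the full outside width of the frame.


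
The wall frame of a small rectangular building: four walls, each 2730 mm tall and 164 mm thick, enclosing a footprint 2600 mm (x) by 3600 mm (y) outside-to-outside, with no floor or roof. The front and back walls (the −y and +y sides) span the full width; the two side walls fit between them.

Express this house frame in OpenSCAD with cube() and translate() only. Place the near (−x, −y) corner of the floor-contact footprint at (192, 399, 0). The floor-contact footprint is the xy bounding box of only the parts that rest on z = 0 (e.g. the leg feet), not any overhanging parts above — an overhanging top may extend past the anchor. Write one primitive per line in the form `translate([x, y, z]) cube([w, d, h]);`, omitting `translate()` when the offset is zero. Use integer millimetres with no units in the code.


translate([192, 399, 0]) cube([2600, 164, 2730]);
translate([192, 3835, 0]) cube([2600, 164, 2730]);
translate([192, 563, 0]) cube([164, 3272, 2730]);
translate([2628, 563, 0]) cube([164, 3272, 2730]);
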